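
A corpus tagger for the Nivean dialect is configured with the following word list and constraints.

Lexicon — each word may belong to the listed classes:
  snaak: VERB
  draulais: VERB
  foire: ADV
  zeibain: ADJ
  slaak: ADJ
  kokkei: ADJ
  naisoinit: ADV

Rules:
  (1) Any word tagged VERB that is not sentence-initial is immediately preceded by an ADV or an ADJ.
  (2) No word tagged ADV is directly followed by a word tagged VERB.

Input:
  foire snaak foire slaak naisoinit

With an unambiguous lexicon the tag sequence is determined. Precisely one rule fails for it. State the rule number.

2

Fixed tagging: ADV VERB ADV ADJ ADV.
Rule check: R1 ✓, R2 ✗.
Only rule 2 fails.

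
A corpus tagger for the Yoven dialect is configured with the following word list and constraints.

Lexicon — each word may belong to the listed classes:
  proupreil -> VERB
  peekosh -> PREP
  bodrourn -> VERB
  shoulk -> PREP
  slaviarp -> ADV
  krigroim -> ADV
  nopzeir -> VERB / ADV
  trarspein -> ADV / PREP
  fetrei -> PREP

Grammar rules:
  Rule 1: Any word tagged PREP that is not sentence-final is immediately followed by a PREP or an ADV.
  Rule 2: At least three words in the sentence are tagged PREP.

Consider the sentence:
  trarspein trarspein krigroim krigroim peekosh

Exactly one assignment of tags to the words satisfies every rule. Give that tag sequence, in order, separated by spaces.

PREP PREP ADV ADV PREP

Candidates per position — 1:trarspein {ADV,PREP}; 2:trarspein {ADV,PREP}; 3:krigroim {ADV}; 4:krigroim {ADV}; 5:peekosh {PREP}.
At position 1, choosing ADV makes rule 2 impossible to satisfy; hence PREP.
At position 2, choosing ADV makes rule 2 impossible to satisfy; hence PREP.
The unique satisfying tagging is: PREP PREP ADV ADV PREP.
Checking: rule 1 ok; rule 2 ok.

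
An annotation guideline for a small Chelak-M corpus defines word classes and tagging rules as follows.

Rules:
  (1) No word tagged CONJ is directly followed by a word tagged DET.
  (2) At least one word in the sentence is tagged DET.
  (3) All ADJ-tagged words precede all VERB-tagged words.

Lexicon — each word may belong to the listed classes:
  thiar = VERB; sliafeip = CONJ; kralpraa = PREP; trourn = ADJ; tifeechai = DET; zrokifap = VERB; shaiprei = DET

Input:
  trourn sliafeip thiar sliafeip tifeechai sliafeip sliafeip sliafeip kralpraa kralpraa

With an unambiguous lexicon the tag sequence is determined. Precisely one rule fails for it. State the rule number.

1

Fixed tagging: ADJ CONJ VERB CONJ DET CONJ CONJ CONJ PREP PREP.
Checking each rule: R1 fail, R2 pass, R3 pass.
Only rule 1 fails.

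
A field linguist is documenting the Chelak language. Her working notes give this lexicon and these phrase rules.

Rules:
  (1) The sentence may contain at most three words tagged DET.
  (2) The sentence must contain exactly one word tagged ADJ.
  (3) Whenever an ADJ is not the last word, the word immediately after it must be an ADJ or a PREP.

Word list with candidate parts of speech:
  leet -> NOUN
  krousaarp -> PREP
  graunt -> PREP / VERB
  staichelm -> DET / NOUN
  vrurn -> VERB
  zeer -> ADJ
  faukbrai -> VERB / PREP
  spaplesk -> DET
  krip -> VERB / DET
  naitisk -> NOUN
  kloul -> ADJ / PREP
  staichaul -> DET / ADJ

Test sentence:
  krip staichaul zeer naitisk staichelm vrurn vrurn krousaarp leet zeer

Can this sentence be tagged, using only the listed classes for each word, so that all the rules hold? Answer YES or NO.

NO

Candidates per position — 1:krip {VERB,DET}; 2:staichaul {DET,ADJ}; 3:zeer {ADJ}; 4:naitisk {NOUN}; 5:staichelm {DET,NOUN}; 6:vrurn {VERB}; 7:vrurn {VERB}; 8:krousaarp {PREP}; 9:leet {NOUN}; 10:zeer {ADJ}.
Rule 2 cannot be satisfied by any choice of tags from the lexicon.
So there is no consistent tagging.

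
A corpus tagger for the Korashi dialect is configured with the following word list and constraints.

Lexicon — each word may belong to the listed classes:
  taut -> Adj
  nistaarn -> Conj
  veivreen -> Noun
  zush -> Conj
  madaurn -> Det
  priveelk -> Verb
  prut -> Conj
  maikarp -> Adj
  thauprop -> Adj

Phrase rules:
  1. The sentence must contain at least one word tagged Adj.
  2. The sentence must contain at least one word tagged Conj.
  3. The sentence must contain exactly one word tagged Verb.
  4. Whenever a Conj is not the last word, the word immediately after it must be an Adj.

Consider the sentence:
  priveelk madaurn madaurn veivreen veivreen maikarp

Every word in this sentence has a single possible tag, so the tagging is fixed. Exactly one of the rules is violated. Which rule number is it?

2

Fixed tagging: Verb Det Det Noun Noun Adj.
Applying the rules: R1 pass, R2 fail, R3 pass, R4 pass.
Only rule 2 fails.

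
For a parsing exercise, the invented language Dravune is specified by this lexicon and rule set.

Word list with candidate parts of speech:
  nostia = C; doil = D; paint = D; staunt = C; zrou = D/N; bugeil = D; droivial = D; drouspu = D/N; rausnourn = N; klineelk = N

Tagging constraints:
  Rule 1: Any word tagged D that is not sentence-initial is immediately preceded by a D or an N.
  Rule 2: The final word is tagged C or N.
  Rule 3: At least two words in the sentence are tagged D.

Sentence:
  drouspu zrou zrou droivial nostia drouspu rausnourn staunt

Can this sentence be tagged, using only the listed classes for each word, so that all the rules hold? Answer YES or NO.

YES

Candidates per position — 1:drouspu {D,N}; 2:zrou {D,N}; 3:zrou {D,N}; 4:droivial {D}; 5:nostia {C}; 6:drouspu {D,N}; 7:rausnourn {N}; 8:staunt {C}.
One satisfying assignment: D N D D C N N C.
Rule-by-rule: rule 1 satisfied; rule 2 satisfied; rule 3 satisfied.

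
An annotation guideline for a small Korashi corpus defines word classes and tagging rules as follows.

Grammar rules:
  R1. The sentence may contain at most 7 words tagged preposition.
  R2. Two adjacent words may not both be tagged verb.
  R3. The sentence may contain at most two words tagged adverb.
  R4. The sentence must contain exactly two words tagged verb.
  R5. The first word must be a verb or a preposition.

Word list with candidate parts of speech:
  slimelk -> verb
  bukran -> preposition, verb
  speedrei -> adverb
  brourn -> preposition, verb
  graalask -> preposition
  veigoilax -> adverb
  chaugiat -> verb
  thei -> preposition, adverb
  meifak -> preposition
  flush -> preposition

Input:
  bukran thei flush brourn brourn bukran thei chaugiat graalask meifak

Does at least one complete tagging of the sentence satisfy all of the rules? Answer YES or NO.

Candidates per position — 1:bukran {preposition,verb}; 2:thei {preposition,adverb}; 3:flush {preposition}; 4:brourn {preposition,verb}; 5:brourn {preposition,verb}; 6:bukran {preposition,verb}; 7:thei {preposition,adverb}; 8:chaugiat {verb}; 9:graalask {preposition}; 10:meifak {preposition}.
One satisfying assignment: preposition preposition preposition verb preposition preposition adverb verb preposition preposition.
Verifying each rule — rule 1 ok; rule 2 ok; rule 3 ok; rule 4 ok; rule 5 ok.

YES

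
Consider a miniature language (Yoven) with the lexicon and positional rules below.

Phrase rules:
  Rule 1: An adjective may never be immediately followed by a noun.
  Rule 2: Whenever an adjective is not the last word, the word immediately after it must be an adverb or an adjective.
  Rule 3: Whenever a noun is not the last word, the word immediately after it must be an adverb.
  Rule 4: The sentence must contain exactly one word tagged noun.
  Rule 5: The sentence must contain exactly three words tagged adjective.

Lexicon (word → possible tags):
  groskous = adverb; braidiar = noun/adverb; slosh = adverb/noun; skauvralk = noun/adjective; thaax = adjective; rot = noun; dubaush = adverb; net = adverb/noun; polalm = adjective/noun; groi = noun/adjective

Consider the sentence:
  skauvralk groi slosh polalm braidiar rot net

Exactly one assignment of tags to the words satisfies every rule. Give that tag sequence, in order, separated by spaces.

Candidates per position — 1:skauvralk {noun,adjective}; 2:groi {noun,adjective}; 3:slosh {adverb,noun}; 4:polalm {adjective,noun}; 5:braidiar {noun,adverb}; 6:rot {noun}; 7:net {adverb,noun}.
Word 1 cannot be noun — rule 3 would then fail for every completion. It is adjective.
Word 2 cannot be noun — rule 1 would then fail for every completion. It is adjective.
Word 3 cannot be noun — rule 1 would then fail for every completion. It is adverb.
Word 4 cannot be noun — rule 4 would then fail for every completion. It is adjective.
Word 5 cannot be noun — rule 1 would then fail for every completion. It is adverb.
Word 7 cannot be noun — rule 3 would then fail for every completion. It is adverb.
The unique satisfying tagging is: adjective adjective adverb adjective adverb noun adverb.
Verifying each rule — rule 1 satisfied; rule 2 satisfied; rule 3 satisfied; rule 4 satisfied; rule 5 satisfied.

adjective adjective adverb adjective adverb noun adverb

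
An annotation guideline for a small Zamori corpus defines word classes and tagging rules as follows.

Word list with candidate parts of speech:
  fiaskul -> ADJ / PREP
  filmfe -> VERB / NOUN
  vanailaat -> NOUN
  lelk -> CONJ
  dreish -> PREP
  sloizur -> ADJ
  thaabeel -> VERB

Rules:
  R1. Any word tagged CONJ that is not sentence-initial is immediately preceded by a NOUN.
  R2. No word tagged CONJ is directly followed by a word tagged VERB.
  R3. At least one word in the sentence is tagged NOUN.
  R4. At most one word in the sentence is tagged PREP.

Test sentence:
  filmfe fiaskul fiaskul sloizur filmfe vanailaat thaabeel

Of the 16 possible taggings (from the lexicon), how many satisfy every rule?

Candidates per position — 1:filmfe {VERB,NOUN}; 2:fiaskul {ADJ,PREP}; 3:fiaskul {ADJ,PREP}; 4:sloizur {ADJ}; 5:filmfe {VERB,NOUN}; 6:vanailaat {NOUN}; 7:thaabeel {VERB}.
There are 16 candidate sequences in total.
Checking each against the rules leaves 12 sequences.
Count = 12.

12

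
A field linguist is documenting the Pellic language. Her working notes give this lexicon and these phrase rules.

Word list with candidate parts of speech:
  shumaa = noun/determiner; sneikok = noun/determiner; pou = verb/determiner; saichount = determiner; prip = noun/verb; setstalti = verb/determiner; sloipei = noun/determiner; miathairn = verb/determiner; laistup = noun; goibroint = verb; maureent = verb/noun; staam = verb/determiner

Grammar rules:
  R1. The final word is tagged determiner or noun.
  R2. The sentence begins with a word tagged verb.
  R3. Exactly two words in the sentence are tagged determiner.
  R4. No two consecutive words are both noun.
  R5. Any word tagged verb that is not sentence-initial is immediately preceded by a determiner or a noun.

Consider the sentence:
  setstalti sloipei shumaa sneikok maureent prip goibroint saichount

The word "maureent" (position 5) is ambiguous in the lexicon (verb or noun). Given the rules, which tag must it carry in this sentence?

verb

Candidates per position — 1:setstalti {verb,determiner}; 2:sloipei {noun,determiner}; 3:shumaa {noun,determiner}; 4:sneikok {noun,determiner}; 5:maureent {verb,noun}; 6:prip {noun,verb}; 7:goibroint {verb}; 8:saichount {determiner}.
Word 1 cannot be determiner — rule 2 would then fail for every completion. It is verb.
Word 6 cannot be verb — rule 5 would then fail for every completion. It is noun.
Word 5 cannot be noun — rule 4 would then fail for every completion. It is verb.
The remaining ambiguous positions (2, 3, 4) are resolved jointly — only one combination satisfies every rule.
So the tagging must be: verb noun determiner noun verb noun verb determiner.
Checking: rule 1 ✓; rule 2 ✓; rule 3 ✓; rule 4 ✓; rule 5 ✓.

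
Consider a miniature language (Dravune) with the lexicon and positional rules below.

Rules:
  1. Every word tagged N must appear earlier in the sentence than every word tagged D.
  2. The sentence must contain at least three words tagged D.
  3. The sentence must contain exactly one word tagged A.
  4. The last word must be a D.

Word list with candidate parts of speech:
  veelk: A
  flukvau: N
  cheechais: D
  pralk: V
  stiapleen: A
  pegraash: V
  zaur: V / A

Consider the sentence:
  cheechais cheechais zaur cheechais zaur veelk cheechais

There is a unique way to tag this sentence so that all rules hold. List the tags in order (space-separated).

Candidates per position — 1:cheechais {D}; 2:cheechais {D}; 3:zaur {V,A}; 4:cheechais {D}; 5:zaur {V,A}; 6:veelk {A}; 7:cheechais {D}.
Position 3: tagging it A would leave rule 3 unsatisfiable, so it must be V.
Position 5: tagging it A would leave rule 3 unsatisfiable, so it must be V.
The unique satisfying tagging is: D D V D V A D.
Check: rule 1 holds; rule 2 holds; rule 3 holds; rule 4 holds.

D D V D V A D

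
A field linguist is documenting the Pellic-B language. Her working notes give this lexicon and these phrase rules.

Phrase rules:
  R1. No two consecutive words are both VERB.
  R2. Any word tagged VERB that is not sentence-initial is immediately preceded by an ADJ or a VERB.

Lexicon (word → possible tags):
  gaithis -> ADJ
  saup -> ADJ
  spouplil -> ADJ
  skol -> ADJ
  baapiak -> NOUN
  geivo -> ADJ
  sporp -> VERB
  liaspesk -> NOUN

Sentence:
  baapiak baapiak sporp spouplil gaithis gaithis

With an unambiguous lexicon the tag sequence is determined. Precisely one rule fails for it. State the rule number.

Fixed tagging: NOUN NOUN VERB ADJ ADJ ADJ.
Applying the rules: R1 ✓, R2 ✗.
Only rule 2 fails.

2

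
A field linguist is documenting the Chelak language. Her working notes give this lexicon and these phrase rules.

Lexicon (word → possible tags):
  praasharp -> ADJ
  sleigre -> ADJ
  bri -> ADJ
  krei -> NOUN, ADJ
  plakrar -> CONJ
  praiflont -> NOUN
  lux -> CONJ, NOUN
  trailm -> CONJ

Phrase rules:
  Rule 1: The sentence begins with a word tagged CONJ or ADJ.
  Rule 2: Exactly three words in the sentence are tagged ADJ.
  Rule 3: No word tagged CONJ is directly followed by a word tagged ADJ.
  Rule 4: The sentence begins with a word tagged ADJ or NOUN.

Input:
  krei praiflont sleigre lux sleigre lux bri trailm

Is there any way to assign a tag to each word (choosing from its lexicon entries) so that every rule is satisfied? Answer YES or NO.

NO

Candidates per position — 1:krei {NOUN,ADJ}; 2:praiflont {NOUN}; 3:sleigre {ADJ}; 4:lux {CONJ,NOUN}; 5:sleigre {ADJ}; 6:lux {CONJ,NOUN}; 7:bri {ADJ}; 8:trailm {CONJ}.
Every candidate sequence violates at least one rule; no consistent tagging exists.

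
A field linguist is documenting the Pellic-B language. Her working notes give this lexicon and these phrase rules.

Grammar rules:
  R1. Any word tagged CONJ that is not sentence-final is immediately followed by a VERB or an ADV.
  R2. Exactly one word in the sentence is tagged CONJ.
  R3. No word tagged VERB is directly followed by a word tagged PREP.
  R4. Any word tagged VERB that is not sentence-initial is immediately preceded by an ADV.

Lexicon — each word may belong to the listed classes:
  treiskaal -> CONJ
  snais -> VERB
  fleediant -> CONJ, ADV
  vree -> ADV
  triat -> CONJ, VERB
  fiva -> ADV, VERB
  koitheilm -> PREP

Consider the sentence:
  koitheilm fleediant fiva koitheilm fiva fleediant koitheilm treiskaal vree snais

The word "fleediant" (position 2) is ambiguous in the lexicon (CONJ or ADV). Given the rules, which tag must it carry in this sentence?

ADV

Candidates per position — 1:koitheilm {PREP}; 2:fleediant {CONJ,ADV}; 3:fiva {ADV,VERB}; 4:koitheilm {PREP}; 5:fiva {ADV,VERB}; 6:fleediant {CONJ,ADV}; 7:koitheilm {PREP}; 8:treiskaal {CONJ}; 9:vree {ADV}; 10:snais {VERB}.
Position 2: tagging it CONJ would leave rule 2 unsatisfiable, so it must be ADV.
Position 3: tagging it VERB would leave rule 3 unsatisfiable, so it must be ADV.
Position 5: tagging it VERB would leave rule 4 unsatisfiable, so it must be ADV.
Position 6: tagging it CONJ would leave rule 1 unsatisfiable, so it must be ADV.
So the tagging must be: PREP ADV ADV PREP ADV ADV PREP CONJ ADV VERB.
Check: rule 1 holds; rule 2 holds; rule 3 holds; rule 4 holds.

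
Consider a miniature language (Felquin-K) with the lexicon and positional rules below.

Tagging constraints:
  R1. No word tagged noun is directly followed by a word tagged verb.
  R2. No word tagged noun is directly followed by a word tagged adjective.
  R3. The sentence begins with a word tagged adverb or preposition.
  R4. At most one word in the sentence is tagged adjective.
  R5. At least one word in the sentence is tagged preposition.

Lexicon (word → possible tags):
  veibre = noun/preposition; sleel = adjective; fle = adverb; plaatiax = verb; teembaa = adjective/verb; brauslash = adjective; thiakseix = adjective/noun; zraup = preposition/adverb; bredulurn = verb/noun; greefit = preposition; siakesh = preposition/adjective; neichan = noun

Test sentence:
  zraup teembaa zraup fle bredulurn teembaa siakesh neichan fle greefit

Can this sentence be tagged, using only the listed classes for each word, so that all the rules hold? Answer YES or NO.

YES

Candidates per position — 1:zraup {preposition,adverb}; 2:teembaa {adjective,verb}; 3:zraup {preposition,adverb}; 4:fle {adverb}; 5:bredulurn {verb,noun}; 6:teembaa {adjective,verb}; 7:siakesh {preposition,adjective}; 8:neichan {noun}; 9:fle {adverb}; 10:greefit {preposition}.
One satisfying assignment: preposition verb adverb adverb verb adjective preposition noun adverb preposition.
Verifying each rule — rule 1 ok; rule 2 ok; rule 3 ok; rule 4 ok; rule 5 ok.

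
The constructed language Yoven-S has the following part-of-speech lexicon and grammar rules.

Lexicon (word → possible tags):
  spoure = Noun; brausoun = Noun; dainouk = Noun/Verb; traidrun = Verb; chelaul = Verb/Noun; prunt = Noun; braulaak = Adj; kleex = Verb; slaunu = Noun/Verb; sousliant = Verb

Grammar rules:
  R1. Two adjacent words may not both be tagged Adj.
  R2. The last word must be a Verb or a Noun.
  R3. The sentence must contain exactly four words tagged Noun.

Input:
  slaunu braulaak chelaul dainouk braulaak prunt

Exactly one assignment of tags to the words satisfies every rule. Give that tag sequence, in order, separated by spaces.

Candidates per position — 1:slaunu {Noun,Verb}; 2:braulaak {Adj}; 3:chelaul {Verb,Noun}; 4:dainouk {Noun,Verb}; 5:braulaak {Adj}; 6:prunt {Noun}.
Position 1: Verb is ruled out by rule 3; that leaves Noun.
Position 3: Verb is ruled out by rule 3; that leaves Noun.
Position 4: Verb is ruled out by rule 3; that leaves Noun.
So the tagging must be: Noun Adj Noun Noun Adj Noun.
Verifying each rule — rule 1 ok; rule 2 ok; rule 3 ok.

Noun Adj Noun Noun Adj Noun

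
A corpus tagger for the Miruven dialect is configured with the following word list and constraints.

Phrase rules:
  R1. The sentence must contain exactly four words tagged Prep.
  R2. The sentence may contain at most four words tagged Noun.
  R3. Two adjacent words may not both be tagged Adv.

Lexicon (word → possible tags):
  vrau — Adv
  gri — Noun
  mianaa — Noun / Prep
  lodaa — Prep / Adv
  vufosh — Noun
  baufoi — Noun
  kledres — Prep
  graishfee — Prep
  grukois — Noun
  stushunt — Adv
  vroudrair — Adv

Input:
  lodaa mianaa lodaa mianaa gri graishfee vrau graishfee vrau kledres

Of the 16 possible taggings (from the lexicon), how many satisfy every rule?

4

Candidates per position — 1:lodaa {Prep,Adv}; 2:mianaa {Noun,Prep}; 3:lodaa {Prep,Adv}; 4:mianaa {Noun,Prep}; 5:gri {Noun}; 6:graishfee {Prep}; 7:vrau {Adv}; 8:graishfee {Prep}; 9:vrau {Adv}; 10:kledres {Prep}.
There are 16 candidate sequences in total.
The sequences that satisfy every rule: Prep Noun Adv Noun Noun Prep Adv Prep Adv Prep; Adv Noun Prep Noun Noun Prep Adv Prep Adv Prep; Adv Noun Adv Prep Noun Prep Adv Prep Adv Prep; Adv Prep Adv Noun Noun Prep Adv Prep Adv Prep.
Count = 4.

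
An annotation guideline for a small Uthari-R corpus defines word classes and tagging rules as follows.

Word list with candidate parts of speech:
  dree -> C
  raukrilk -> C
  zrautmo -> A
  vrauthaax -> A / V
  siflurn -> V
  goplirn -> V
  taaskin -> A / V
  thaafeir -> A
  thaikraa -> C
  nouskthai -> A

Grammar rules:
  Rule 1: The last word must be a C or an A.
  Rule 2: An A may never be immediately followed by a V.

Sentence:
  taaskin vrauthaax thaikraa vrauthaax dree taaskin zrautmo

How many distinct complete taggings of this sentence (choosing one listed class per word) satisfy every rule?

12

Candidates per position — 1:taaskin {A,V}; 2:vrauthaax {A,V}; 3:thaikraa {C}; 4:vrauthaax {A,V}; 5:dree {C}; 6:taaskin {A,V}; 7:zrautmo {A}.
There are 16 candidate sequences in total.
Checking each against the rules leaves 12 sequences.
Count = 12.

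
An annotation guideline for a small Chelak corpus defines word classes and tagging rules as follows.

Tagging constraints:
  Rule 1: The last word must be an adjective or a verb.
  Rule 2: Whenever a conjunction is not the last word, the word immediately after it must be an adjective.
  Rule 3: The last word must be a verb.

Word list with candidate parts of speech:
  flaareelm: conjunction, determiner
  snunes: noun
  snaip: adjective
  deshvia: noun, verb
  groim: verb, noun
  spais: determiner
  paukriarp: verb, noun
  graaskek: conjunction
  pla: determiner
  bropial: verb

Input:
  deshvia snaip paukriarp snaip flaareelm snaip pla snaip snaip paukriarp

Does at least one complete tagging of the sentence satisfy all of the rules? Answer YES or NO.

Candidates per position — 1:deshvia {noun,verb}; 2:snaip {adjective}; 3:paukriarp {verb,noun}; 4:snaip {adjective}; 5:flaareelm {conjunction,determiner}; 6:snaip {adjective}; 7:pla {determiner}; 8:snaip {adjective}; 9:snaip {adjective}; 10:paukriarp {verb,noun}.
One satisfying assignment: noun adjective noun adjective conjunction adjective determiner adjective adjective verb.
Check: rule 1 satisfied; rule 2 satisfied; rule 3 satisfied.

YES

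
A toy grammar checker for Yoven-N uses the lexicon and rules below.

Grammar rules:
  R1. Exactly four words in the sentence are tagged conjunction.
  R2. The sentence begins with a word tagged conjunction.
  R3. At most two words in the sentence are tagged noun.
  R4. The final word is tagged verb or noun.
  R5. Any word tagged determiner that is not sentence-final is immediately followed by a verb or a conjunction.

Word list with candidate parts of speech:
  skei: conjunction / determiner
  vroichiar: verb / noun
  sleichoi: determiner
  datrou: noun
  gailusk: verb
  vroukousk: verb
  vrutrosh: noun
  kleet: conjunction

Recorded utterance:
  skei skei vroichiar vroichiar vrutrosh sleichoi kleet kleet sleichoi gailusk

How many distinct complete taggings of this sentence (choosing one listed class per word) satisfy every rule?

Candidates per position — 1:skei {conjunction,determiner}; 2:skei {conjunction,determiner}; 3:vroichiar {verb,noun}; 4:vroichiar {verb,noun}; 5:vrutrosh {noun}; 6:sleichoi {determiner}; 7:kleet {conjunction}; 8:kleet {conjunction}; 9:sleichoi {determiner}; 10:gailusk {verb}.
There are 16 candidate sequences in total.
The sequences that satisfy every rule: conjunction conjunction verb verb noun determiner conjunction conjunction determiner verb; conjunction conjunction verb noun noun determiner conjunction conjunction determiner verb; conjunction conjunction noun verb noun determiner conjunction conjunction determiner verb.
Count = 3.

3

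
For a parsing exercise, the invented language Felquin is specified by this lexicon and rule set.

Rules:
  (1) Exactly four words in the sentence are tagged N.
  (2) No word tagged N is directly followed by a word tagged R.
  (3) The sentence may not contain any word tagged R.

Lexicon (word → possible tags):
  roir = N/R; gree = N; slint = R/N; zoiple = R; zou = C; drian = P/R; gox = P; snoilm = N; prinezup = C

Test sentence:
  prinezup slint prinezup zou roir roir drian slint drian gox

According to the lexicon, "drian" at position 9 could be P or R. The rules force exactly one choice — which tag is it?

Candidates per position — 1:prinezup {C}; 2:slint {R,N}; 3:prinezup {C}; 4:zou {C}; 5:roir {N,R}; 6:roir {N,R}; 7:drian {P,R}; 8:slint {R,N}; 9:drian {P,R}; 10:gox {P}.
Position 2: R is ruled out by rule 1; that leaves N.
Position 5: R is ruled out by rule 1; that leaves N.
Position 6: R is ruled out by rule 1; that leaves N.
Position 7: R is ruled out by rule 2; that leaves P.
Position 8: R is ruled out by rule 1; that leaves N.
Position 9: R is ruled out by rule 2; that leaves P.
So the tagging must be: C N C C N N P N P P.
Check: rule 1 ok; rule 2 ok; rule 3 ok.

P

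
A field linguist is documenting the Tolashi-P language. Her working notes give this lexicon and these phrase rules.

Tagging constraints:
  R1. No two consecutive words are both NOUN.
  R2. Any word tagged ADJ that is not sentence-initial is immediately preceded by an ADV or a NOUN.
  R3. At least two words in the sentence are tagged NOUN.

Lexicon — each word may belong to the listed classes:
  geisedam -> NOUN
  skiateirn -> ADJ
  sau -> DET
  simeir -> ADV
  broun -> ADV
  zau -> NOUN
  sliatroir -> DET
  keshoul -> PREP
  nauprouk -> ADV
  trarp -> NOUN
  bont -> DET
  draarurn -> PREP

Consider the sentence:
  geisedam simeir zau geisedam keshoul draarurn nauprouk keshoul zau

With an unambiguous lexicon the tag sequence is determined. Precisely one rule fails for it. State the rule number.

Fixed tagging: NOUN ADV NOUN NOUN PREP PREP ADV PREP NOUN.
Applying the rules: R1 fails, R2 ok, R3 ok.
Only rule 1 fails.

1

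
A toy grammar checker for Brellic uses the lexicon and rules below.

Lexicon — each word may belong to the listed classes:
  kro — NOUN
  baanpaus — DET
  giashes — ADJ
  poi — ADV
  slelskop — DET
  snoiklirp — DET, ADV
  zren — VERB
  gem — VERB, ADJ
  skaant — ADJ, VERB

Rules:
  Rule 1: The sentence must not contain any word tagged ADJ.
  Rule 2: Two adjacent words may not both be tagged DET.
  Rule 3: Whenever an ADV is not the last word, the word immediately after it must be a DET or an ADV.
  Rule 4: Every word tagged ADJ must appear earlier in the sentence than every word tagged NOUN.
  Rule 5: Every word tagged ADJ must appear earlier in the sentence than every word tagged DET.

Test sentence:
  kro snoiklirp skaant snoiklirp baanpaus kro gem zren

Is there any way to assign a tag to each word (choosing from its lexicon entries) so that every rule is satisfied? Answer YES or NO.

YES

Candidates per position — 1:kro {NOUN}; 2:snoiklirp {DET,ADV}; 3:skaant {ADJ,VERB}; 4:snoiklirp {DET,ADV}; 5:baanpaus {DET}; 6:kro {NOUN}; 7:gem {VERB,ADJ}; 8:zren {VERB}.
One satisfying assignment: NOUN DET VERB ADV DET NOUN VERB VERB.
Checking: rule 1 holds; rule 2 holds; rule 3 holds; rule 4 holds; rule 5 holds.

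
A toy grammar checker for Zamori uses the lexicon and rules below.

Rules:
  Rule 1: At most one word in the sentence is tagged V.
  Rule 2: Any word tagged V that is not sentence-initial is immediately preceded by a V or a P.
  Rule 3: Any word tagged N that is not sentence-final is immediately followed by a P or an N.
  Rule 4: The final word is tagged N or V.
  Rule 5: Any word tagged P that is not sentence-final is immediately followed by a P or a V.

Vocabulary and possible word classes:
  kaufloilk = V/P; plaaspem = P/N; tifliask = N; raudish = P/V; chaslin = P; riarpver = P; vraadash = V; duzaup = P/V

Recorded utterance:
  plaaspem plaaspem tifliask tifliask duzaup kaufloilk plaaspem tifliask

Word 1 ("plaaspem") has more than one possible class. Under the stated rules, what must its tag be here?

Candidates per position — 1:plaaspem {P,N}; 2:plaaspem {P,N}; 3:tifliask {N}; 4:tifliask {N}; 5:duzaup {P,V}; 6:kaufloilk {V,P}; 7:plaaspem {P,N}; 8:tifliask {N}.
If word 1 were P, no tagging could satisfy rule 5; so word 1 is N.
If word 2 were P, no tagging could satisfy rule 5; so word 2 is N.
If word 5 were V, no tagging could satisfy rule 2; so word 5 is P.
If word 6 were P, no tagging could satisfy rule 5; so word 6 is V.
If word 7 were P, no tagging could satisfy rule 5; so word 7 is N.
So the tagging must be: N N N N P V N N.
Check: rule 1 ✓; rule 2 ✓; rule 3 ✓; rule 4 ✓; rule 5 ✓.

N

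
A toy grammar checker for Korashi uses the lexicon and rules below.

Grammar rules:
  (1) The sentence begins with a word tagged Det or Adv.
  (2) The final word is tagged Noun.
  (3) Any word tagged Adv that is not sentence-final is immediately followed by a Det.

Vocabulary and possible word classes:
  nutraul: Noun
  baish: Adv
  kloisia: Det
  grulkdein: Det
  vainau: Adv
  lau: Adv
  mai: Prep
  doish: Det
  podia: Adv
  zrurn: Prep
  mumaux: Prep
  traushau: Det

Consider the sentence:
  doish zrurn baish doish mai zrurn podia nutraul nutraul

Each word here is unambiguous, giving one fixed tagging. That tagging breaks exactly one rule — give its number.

Fixed tagging: Det Prep Adv Det Prep Prep Adv Noun Noun.
Checking each rule: R1 ✓, R2 ✓, R3 ✗.
Only rule 3 fails.

3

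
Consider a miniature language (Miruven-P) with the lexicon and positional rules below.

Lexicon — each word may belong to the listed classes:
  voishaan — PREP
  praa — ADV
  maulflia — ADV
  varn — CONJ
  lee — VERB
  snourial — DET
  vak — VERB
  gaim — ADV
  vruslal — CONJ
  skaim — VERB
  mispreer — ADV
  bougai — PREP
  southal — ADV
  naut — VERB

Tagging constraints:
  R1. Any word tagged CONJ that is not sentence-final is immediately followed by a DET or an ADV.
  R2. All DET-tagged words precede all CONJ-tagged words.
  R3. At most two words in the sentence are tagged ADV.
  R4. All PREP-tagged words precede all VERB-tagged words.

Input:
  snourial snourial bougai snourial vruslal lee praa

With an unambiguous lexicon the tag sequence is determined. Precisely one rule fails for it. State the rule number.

Fixed tagging: DET DET PREP DET CONJ VERB ADV.
Rule check: R1 violated, R2 holds, R3 holds, R4 holds.
Only rule 1 fails.

1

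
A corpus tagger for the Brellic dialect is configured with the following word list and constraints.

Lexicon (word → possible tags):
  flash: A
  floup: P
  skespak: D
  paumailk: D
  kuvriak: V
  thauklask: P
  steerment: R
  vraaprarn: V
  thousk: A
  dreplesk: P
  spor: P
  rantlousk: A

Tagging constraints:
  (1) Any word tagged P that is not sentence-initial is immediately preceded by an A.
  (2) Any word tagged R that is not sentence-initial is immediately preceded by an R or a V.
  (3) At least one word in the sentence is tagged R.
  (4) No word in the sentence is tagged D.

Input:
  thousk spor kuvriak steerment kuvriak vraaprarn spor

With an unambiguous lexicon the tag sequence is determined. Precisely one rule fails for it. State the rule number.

1

Fixed tagging: A P V R V V P.
Rule check: R1 fails, R2 ok, R3 ok, R4 ok.
Only rule 1 fails.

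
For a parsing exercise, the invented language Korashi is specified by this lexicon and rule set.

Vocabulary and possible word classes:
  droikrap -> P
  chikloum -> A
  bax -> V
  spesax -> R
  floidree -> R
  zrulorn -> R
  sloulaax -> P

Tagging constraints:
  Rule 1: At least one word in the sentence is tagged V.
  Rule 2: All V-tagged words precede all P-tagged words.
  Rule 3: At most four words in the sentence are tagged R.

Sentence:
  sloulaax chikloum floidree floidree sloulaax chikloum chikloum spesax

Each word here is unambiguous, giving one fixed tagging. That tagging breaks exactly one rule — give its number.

1

Fixed tagging: P A R R P A A R.
Applying the rules: R1 fails, R2 ok, R3 ok.
Only rule 1 fails.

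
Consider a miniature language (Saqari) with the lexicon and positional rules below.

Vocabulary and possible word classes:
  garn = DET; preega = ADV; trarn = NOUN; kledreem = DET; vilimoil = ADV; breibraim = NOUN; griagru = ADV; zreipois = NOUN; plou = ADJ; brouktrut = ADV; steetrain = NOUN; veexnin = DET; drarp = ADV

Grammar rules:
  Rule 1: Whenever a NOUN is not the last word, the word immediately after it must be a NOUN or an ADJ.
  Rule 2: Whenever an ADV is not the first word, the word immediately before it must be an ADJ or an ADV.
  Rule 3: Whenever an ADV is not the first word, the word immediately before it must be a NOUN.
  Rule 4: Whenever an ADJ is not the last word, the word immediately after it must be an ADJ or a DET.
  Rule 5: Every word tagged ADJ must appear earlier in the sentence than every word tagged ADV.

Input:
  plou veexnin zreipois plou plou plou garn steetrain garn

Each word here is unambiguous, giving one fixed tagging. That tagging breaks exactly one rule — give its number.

1

Fixed tagging: ADJ DET NOUN ADJ ADJ ADJ DET NOUN DET.
Rule check: R1 ✗, R2 ✓, R3 ✓, R4 ✓, R5 ✓.
Only rule 1 fails.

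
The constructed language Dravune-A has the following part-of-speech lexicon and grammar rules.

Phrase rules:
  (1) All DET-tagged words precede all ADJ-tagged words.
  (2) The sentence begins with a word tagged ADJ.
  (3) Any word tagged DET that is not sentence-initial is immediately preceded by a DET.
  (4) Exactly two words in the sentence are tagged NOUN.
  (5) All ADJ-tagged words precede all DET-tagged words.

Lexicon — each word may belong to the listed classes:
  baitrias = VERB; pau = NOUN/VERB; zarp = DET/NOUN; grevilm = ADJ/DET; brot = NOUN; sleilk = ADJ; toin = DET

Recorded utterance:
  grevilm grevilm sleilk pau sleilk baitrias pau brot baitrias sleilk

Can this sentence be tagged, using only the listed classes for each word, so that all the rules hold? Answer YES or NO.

YES

Candidates per position — 1:grevilm {ADJ,DET}; 2:grevilm {ADJ,DET}; 3:sleilk {ADJ}; 4:pau {NOUN,VERB}; 5:sleilk {ADJ}; 6:baitrias {VERB}; 7:pau {NOUN,VERB}; 8:brot {NOUN}; 9:baitrias {VERB}; 10:sleilk {ADJ}.
One satisfying assignment: ADJ ADJ ADJ NOUN ADJ VERB VERB NOUN VERB ADJ.
Check: rule 1 ✓; rule 2 ✓; rule 3 ✓; rule 4 ✓; rule 5 ✓.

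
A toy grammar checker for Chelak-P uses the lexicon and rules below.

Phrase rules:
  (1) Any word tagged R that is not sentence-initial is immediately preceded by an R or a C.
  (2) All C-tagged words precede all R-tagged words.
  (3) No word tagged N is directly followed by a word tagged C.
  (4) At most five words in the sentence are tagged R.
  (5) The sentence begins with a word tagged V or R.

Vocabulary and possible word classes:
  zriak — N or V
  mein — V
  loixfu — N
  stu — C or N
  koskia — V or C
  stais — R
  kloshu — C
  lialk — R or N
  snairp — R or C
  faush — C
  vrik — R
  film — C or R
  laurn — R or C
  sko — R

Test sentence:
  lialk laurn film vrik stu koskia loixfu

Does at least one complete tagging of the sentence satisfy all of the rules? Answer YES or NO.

Candidates per position — 1:lialk {R,N}; 2:laurn {R,C}; 3:film {C,R}; 4:vrik {R}; 5:stu {C,N}; 6:koskia {V,C}; 7:loixfu {N}.
One satisfying assignment: R R R R N V N.
Rule-by-rule: rule 1 holds; rule 2 holds; rule 3 holds; rule 4 holds; rule 5 holds.

YES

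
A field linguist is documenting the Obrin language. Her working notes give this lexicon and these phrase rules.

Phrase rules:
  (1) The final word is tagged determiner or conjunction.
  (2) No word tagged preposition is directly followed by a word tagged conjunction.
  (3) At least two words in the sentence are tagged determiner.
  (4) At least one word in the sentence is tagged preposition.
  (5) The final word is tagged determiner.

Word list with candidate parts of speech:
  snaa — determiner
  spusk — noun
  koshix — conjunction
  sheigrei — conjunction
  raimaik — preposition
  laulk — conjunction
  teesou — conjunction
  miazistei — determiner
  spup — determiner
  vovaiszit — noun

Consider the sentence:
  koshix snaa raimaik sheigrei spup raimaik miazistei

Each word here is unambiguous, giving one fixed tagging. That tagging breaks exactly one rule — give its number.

Fixed tagging: conjunction determiner preposition conjunction determiner preposition determiner.
Checking each rule: R1 pass, R2 fail, R3 pass, R4 pass, R5 pass.
Only rule 2 fails.

2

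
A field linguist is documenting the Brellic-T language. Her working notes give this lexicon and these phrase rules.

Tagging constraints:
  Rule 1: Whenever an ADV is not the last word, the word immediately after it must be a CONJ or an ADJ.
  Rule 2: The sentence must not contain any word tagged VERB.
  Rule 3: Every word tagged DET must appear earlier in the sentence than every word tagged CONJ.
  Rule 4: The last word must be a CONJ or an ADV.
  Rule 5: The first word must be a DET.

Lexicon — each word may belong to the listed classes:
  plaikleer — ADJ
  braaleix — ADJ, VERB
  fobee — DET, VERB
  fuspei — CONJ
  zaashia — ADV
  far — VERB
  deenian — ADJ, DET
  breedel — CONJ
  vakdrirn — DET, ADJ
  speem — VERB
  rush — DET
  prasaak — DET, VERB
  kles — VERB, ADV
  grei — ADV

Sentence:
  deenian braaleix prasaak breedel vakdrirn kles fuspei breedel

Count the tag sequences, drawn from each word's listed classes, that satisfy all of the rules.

1

Candidates per position — 1:deenian {ADJ,DET}; 2:braaleix {ADJ,VERB}; 3:prasaak {DET,VERB}; 4:breedel {CONJ}; 5:vakdrirn {DET,ADJ}; 6:kles {VERB,ADV}; 7:fuspei {CONJ}; 8:breedel {CONJ}.
There are 32 candidate sequences in total.
The sequences that satisfy every rule: DET ADJ DET CONJ ADJ ADV CONJ CONJ.
Count = 1.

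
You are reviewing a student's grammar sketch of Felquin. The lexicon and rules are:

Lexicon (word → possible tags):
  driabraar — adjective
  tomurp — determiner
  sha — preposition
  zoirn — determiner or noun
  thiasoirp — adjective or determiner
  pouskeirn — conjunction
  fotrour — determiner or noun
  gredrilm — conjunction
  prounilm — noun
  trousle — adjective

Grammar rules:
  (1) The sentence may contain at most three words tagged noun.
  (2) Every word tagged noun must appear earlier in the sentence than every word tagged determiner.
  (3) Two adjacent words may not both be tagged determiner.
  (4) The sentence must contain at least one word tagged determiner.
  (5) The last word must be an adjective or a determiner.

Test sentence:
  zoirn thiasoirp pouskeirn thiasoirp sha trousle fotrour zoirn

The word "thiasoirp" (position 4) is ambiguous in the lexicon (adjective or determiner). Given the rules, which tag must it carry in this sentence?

Candidates per position — 1:zoirn {determiner,noun}; 2:thiasoirp {adjective,determiner}; 3:pouskeirn {conjunction}; 4:thiasoirp {adjective,determiner}; 5:sha {preposition}; 6:trousle {adjective}; 7:fotrour {determiner,noun}; 8:zoirn {determiner,noun}.
Position 8: tagging it noun would leave rule 5 unsatisfiable, so it must be determiner.
Position 7: tagging it determiner would leave rule 3 unsatisfiable, so it must be noun.
Position 1: tagging it determiner would leave rule 2 unsatisfiable, so it must be noun.
Position 2: tagging it determiner would leave rule 2 unsatisfiable, so it must be adjective.
Position 4: tagging it determiner would leave rule 2 unsatisfiable, so it must be adjective.
The only consistent sequence is: noun adjective conjunction adjective preposition adjective noun determiner.
Verifying each rule — rule 1 ✓; rule 2 ✓; rule 3 ✓; rule 4 ✓; rule 5 ✓.

adjective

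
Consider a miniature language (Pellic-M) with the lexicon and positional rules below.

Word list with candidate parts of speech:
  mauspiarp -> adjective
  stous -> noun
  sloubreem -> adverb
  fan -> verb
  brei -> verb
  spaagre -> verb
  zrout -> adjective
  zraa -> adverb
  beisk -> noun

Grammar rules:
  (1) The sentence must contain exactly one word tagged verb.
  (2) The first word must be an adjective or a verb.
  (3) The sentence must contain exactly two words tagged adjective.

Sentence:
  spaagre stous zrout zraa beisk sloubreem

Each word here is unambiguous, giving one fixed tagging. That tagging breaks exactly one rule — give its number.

3

Fixed tagging: verb noun adjective adverb noun adverb.
Checking each rule: R1 holds, R2 holds, R3 violated.
Only rule 3 fails.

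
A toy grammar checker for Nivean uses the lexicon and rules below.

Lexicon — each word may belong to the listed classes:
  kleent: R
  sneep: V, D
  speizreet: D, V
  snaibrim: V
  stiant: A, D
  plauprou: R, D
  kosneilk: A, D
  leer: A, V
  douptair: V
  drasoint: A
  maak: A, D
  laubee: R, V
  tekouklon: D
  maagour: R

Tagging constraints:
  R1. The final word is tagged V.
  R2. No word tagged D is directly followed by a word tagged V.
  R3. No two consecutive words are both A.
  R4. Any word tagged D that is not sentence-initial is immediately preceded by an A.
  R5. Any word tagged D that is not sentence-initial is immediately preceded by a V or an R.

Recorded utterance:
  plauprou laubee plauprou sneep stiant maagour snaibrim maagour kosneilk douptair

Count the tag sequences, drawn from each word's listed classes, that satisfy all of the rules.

Candidates per position — 1:plauprou {R,D}; 2:laubee {R,V}; 3:plauprou {R,D}; 4:sneep {V,D}; 5:stiant {A,D}; 6:maagour {R}; 7:snaibrim {V}; 8:maagour {R}; 9:kosneilk {A,D}; 10:douptair {V}.
There are 64 candidate sequences in total.
The sequences that satisfy every rule: R R R V A R V R A V; R V R V A R V R A V; D R R V A R V R A V.
Count = 3.

3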